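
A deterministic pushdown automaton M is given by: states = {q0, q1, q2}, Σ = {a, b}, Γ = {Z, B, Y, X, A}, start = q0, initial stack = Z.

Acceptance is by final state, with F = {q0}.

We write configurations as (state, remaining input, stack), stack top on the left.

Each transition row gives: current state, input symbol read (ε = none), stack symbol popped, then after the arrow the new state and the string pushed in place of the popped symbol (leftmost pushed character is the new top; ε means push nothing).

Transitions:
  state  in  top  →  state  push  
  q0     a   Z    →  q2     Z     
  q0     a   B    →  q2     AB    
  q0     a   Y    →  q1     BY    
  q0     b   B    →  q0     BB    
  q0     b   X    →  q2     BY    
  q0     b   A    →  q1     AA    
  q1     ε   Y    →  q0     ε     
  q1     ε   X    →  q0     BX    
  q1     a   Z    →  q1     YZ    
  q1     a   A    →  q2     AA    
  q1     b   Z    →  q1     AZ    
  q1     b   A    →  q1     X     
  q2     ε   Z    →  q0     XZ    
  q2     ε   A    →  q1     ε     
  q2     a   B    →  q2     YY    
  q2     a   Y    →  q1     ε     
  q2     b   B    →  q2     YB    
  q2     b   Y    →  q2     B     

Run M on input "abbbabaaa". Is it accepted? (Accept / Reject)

Reject

(q0, abbbabaaa, Z)
  read a, top Z: go to q2, push Z → (q2, bbbabaaa, Z)
  ε-move, top Z: go to q0, push XZ → (q0, bbbabaaa, XZ)
  read b, top X: go to q2, push BY → (q2, bbabaaa, BYZ)
  read b, top B: go to q2, push YB → (q2, babaaa, YBYZ)
  read b, top Y: go to q2, push B → (q2, abaaa, BBYZ)
  read a, top B: go to q2, push YY → (q2, baaa, YYBYZ)
  read b, top Y: go to q2, push B → (q2, aaa, BYBYZ)
  read a, top B: go to q2, push YY → (q2, aa, YYYBYZ)
  read a, top Y: go to q1, push ε → (q1, a, YYBYZ)
  ε-move, top Y: go to q0, push ε → (q0, a, YBYZ)
  read a, top Y: go to q1, push BY → (q1, ε, BYBYZ)
All input consumed; state q1 ∉ F and no further ε-move applies.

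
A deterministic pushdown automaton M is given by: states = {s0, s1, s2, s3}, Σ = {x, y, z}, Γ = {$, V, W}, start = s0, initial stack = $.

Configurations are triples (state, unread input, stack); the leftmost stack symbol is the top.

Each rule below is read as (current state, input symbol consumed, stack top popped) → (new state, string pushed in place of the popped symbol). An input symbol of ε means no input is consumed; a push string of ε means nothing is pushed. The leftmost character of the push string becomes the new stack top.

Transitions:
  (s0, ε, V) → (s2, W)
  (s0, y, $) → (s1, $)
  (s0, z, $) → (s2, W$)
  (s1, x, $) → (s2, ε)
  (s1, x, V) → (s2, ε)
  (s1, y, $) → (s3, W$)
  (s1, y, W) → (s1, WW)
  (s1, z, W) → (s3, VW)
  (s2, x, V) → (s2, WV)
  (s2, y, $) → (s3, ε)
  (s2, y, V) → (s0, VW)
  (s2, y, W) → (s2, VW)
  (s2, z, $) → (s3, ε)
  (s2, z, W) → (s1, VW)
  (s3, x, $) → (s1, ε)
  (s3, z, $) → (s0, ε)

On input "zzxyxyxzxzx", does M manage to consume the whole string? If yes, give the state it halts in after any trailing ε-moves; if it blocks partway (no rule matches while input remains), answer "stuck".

s2

(s0, zzxyxyxzxzx, $)
  read z, top $: go to s2, push W$ → (s2, zxyxyxzxzx, W$)
  read z, top W: go to s1, push VW → (s1, xyxyxzxzx, VW$)
  read x, top V: go to s2, push ε → (s2, yxyxzxzx, W$)
  read y, top W: go to s2, push VW → (s2, xyxzxzx, VW$)
  read x, top V: go to s2, push WV → (s2, yxzxzx, WVW$)
  read y, top W: go to s2, push VW → (s2, xzxzx, VWVW$)
  read x, top V: go to s2, push WV → (s2, zxzx, WVWVW$)
  read z, top W: go to s1, push VW → (s1, xzx, VWVWVW$)
  read x, top V: go to s2, push ε → (s2, zx, WVWVW$)
  read z, top W: go to s1, push VW → (s1, x, VWVWVW$)
  read x, top V: go to s2, push ε → (s2, ε, WVWVW$)
All input consumed; M is in state s2.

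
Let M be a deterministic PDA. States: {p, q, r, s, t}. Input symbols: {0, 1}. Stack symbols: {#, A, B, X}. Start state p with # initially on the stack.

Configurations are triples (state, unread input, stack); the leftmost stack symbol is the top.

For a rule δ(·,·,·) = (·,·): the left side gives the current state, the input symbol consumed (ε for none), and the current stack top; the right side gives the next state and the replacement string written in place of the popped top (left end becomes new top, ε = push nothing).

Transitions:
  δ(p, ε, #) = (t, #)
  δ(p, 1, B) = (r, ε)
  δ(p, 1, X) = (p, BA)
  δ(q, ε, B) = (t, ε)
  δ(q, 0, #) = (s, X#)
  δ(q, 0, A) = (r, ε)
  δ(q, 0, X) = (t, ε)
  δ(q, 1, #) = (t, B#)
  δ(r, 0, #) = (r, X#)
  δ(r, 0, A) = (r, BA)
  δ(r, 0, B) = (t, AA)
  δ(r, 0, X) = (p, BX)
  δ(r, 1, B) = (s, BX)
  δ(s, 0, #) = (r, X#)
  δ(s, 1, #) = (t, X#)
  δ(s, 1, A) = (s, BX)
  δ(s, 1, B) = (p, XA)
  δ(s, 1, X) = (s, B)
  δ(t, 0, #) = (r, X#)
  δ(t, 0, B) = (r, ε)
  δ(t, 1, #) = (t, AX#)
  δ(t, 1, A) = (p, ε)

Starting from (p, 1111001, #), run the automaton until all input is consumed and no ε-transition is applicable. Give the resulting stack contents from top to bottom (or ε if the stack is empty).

(p, 1111001, #)
  ε-move, top #: go to t, push # → (t, 1111001, #)
  read 1, top #: go to t, push AX# → (t, 111001, AX#)
  read 1, top A: go to p, push ε → (p, 11001, X#)
  read 1, top X: go to p, push BA → (p, 1001, BA#)
  read 1, top B: go to r, push ε → (r, 001, A#)
  read 0, top A: go to r, push BA → (r, 01, BA#)
  read 0, top B: go to t, push AA → (t, 1, AAA#)
  read 1, top A: go to p, push ε → (p, ε, AA#)
All input consumed in state p with stack AA#.

AA#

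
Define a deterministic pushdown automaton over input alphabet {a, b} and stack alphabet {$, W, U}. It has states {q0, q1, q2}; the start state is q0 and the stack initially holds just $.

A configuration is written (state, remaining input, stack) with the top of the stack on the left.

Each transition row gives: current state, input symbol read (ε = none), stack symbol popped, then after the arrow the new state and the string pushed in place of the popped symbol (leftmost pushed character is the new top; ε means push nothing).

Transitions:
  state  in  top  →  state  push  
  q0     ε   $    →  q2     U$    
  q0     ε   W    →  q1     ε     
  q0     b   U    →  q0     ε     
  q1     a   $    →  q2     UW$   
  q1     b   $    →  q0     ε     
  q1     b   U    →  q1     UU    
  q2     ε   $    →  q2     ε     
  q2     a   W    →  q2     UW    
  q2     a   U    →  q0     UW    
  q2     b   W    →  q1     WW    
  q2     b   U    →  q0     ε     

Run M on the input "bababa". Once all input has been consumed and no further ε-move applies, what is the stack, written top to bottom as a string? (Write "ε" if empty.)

UW$

(q0, bababa, $) ⊢ (q2, bababa, U$) ⊢ (q0, ababa, $) ⊢ (q2, ababa, U$) ⊢ (q0, baba, UW$) ⊢ (q0, aba, W$) ⊢ (q1, aba, $) ⊢ (q2, ba, UW$) ⊢ (q0, a, W$) ⊢ (q1, a, $) ⊢ (q2, ε, UW$)
All input consumed in state q2 with stack UW$.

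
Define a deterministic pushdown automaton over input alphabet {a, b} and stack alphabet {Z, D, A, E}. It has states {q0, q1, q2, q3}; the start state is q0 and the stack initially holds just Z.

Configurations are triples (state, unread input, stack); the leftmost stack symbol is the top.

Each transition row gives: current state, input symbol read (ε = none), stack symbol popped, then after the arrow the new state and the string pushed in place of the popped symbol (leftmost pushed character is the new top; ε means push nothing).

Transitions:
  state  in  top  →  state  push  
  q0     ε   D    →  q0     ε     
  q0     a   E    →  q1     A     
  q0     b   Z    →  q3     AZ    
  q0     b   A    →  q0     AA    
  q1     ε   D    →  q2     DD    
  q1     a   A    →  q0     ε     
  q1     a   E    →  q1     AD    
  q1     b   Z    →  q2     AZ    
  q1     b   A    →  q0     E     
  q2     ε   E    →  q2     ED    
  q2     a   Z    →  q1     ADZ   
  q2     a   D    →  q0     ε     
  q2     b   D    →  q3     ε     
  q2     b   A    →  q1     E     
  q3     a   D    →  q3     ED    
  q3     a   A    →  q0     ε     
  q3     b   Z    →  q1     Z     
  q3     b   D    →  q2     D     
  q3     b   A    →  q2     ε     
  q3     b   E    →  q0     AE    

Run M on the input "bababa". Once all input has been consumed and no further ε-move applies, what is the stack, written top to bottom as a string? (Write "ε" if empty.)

(q0, bababa, Z)
  read b, top Z: go to q3, push AZ → (q3, ababa, AZ)
  read a, top A: go to q0, push ε → (q0, baba, Z)
  read b, top Z: go to q3, push AZ → (q3, aba, AZ)
  read a, top A: go to q0, push ε → (q0, ba, Z)
  read b, top Z: go to q3, push AZ → (q3, a, AZ)
  read a, top A: go to q0, push ε → (q0, ε, Z)
All input consumed in state q0 with stack Z.

Z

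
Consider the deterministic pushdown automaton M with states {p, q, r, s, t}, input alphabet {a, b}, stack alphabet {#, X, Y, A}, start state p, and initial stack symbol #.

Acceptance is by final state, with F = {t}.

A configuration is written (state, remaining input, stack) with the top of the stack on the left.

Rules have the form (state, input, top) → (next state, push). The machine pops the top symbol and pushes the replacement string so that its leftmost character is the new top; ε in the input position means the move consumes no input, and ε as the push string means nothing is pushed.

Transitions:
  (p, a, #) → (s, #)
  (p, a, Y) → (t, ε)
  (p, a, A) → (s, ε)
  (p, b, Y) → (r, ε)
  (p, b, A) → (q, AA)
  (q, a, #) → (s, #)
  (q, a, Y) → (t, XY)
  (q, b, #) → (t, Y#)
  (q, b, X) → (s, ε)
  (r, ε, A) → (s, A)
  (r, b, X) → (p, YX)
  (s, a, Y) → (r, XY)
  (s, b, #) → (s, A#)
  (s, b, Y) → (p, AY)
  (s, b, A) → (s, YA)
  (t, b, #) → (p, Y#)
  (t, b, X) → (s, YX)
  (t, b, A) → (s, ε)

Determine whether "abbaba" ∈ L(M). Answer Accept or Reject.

(p, abbaba, #)
  read a, top #: go to s, push # → (s, bbaba, #)
  read b, top #: go to s, push A# → (s, baba, A#)
  read b, top A: go to s, push YA → (s, aba, YA#)
  read a, top Y: go to r, push XY → (r, ba, XYA#)
  read b, top X: go to p, push YX → (p, a, YXYA#)
  read a, top Y: go to t, push ε → (t, ε, XYA#)
All input consumed; state t ∈ F.

Accept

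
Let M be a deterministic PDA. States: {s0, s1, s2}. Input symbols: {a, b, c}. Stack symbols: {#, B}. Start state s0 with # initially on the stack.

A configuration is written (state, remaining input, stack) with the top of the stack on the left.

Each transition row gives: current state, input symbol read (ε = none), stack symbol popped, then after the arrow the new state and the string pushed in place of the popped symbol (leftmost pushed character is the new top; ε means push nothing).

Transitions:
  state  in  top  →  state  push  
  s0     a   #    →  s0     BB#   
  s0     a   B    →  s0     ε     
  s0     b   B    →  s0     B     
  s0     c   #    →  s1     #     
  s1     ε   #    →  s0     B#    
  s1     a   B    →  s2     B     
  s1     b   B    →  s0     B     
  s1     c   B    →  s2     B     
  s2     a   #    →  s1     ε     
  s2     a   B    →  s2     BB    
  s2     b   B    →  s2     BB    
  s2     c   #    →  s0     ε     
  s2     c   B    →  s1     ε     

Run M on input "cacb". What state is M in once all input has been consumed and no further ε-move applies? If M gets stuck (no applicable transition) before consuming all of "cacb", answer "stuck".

s0

(s0, cacb, #) ⊢ (s1, acb, #) ⊢ (s0, acb, B#) ⊢ (s0, cb, #) ⊢ (s1, b, #) ⊢ (s0, b, B#) ⊢ (s0, ε, B#)
All input consumed; M is in state s0.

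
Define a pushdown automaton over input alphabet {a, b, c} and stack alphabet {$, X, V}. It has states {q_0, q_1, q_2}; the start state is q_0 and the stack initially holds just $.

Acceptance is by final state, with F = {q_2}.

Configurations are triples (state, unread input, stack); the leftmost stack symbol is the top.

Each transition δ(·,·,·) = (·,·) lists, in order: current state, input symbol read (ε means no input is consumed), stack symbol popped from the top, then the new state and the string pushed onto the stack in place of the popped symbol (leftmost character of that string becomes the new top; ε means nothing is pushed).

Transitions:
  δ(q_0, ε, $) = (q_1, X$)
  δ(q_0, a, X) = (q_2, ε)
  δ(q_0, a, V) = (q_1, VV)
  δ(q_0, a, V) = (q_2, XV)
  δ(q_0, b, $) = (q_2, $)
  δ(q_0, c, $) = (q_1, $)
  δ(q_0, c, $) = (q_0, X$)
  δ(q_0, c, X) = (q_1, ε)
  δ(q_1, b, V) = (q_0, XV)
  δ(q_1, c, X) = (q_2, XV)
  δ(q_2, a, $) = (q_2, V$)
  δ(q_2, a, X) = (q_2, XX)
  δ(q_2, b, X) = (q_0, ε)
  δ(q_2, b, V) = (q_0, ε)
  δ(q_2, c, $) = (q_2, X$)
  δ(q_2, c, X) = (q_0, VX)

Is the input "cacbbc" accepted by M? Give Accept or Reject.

Accept

One accepting computation: (q_0, cacbbc, $) ⊢ (q_0, acbbc, X$) ⊢ (q_2, cbbc, $) ⊢ (q_2, bbc, X$) ⊢ (q_0, bc, $) ⊢ (q_2, c, $) ⊢ (q_2, ε, X$)
All input consumed and state q_2 ∈ F.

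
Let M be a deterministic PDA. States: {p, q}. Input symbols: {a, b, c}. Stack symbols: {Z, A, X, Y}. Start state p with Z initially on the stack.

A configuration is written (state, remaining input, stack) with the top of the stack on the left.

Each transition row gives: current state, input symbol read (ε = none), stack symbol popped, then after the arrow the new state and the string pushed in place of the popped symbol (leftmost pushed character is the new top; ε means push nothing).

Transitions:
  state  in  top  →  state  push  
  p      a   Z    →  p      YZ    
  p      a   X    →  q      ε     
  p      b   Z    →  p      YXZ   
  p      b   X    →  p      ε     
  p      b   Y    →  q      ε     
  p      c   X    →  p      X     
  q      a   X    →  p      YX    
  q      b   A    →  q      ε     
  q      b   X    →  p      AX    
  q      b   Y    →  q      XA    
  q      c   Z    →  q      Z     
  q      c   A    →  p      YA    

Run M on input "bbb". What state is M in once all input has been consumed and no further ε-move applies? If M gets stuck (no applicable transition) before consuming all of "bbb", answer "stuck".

p

(p, bbb, Z) ⊢ (p, bb, YXZ) ⊢ (q, b, XZ) ⊢ (p, ε, AXZ)
All input consumed; M is in state p.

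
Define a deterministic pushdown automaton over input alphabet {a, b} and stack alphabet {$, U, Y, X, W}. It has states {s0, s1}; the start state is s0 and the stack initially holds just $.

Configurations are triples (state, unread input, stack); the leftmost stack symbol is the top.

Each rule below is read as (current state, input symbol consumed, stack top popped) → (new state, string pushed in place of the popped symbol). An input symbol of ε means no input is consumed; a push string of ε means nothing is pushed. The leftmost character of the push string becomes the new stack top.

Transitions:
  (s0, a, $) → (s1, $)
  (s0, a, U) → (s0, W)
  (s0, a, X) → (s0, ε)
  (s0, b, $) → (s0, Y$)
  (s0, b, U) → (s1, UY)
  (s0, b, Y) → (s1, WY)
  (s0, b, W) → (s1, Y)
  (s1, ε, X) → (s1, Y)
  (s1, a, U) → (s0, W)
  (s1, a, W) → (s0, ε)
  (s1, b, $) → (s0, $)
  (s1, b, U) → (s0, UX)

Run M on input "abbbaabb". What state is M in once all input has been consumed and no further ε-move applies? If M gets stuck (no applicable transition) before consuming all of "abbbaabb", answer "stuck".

stuck

(s0, abbbaabb, $)
  read a, top $: go to s1, push $ → (s1, bbbaabb, $)
  read b, top $: go to s0, push $ → (s0, bbaabb, $)
  read b, top $: go to s0, push Y$ → (s0, baabb, Y$)
  read b, top Y: go to s1, push WY → (s1, aabb, WY$)
  read a, top W: go to s0, push ε → (s0, abb, Y$)
No transition for (s0, a, top Y); M blocks with input abb remaining.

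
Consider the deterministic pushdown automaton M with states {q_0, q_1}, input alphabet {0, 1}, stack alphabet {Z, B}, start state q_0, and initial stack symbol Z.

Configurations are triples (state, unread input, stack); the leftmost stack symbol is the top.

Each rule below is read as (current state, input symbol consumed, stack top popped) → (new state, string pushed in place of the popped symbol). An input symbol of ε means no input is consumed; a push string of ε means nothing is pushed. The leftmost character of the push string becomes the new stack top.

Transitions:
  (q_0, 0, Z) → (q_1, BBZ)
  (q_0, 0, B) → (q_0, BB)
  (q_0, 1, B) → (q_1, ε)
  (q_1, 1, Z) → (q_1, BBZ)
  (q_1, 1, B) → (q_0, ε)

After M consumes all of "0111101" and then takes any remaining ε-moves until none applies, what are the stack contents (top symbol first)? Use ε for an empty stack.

BZ

(q_0, 0111101, Z) ⊢ (q_1, 111101, BBZ) ⊢ (q_0, 11101, BZ) ⊢ (q_1, 1101, Z) ⊢ (q_1, 101, BBZ) ⊢ (q_0, 01, BZ) ⊢ (q_0, 1, BBZ) ⊢ (q_1, ε, BZ)
All input consumed in state q_1 with stack BZ.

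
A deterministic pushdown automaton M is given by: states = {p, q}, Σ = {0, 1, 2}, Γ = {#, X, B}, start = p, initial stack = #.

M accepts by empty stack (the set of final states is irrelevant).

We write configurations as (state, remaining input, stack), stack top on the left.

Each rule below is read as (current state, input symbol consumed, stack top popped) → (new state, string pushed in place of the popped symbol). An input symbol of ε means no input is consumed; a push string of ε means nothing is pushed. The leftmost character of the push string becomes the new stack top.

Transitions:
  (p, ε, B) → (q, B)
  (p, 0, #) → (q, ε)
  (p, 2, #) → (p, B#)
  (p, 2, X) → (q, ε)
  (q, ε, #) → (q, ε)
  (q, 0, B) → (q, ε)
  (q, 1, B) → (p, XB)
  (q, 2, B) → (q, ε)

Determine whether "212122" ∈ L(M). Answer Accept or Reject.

Accept

(p, 212122, #)
  read 2, top #: go to p, push B# → (p, 12122, B#)
  ε-move, top B: go to q, push B → (q, 12122, B#)
  read 1, top B: go to p, push XB → (p, 2122, XB#)
  read 2, top X: go to q, push ε → (q, 122, B#)
  read 1, top B: go to p, push XB → (p, 22, XB#)
  read 2, top X: go to q, push ε → (q, 2, B#)
  read 2, top B: go to q, push ε → (q, ε, #)
  ε-move, top #: go to q, push ε → (q, ε, ε)
All input consumed and the stack is empty.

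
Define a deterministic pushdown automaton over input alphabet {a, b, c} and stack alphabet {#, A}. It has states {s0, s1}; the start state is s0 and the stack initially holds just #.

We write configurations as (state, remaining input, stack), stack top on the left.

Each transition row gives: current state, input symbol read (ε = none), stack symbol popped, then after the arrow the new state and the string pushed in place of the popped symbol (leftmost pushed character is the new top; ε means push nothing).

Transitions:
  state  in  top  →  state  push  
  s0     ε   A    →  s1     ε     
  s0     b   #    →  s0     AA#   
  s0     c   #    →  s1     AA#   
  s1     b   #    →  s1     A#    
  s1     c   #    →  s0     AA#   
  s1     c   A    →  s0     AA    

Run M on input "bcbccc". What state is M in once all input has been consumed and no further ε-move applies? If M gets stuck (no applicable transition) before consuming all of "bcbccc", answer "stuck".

stuck

(s0, bcbccc, #)
  read b, top #: go to s0, push AA# → (s0, cbccc, AA#)
  ε-move, top A: go to s1, push ε → (s1, cbccc, A#)
  read c, top A: go to s0, push AA → (s0, bccc, AA#)
  ε-move, top A: go to s1, push ε → (s1, bccc, A#)
No transition for (s1, b, top A); M blocks with input bccc remaining.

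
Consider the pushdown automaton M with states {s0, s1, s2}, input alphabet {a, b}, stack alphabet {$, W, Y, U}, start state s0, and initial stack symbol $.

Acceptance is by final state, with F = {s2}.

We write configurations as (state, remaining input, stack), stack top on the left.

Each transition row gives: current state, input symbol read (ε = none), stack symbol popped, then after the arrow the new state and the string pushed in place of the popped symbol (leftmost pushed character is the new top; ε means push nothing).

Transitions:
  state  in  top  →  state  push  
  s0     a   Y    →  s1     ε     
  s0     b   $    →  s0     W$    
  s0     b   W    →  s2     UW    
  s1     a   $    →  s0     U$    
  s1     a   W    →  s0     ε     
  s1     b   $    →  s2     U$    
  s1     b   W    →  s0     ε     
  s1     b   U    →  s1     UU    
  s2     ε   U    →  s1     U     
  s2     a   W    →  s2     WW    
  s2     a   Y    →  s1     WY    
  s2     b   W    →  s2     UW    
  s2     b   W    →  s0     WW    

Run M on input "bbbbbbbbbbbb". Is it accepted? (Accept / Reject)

Reject

No computation consumes all input and reaches a final state.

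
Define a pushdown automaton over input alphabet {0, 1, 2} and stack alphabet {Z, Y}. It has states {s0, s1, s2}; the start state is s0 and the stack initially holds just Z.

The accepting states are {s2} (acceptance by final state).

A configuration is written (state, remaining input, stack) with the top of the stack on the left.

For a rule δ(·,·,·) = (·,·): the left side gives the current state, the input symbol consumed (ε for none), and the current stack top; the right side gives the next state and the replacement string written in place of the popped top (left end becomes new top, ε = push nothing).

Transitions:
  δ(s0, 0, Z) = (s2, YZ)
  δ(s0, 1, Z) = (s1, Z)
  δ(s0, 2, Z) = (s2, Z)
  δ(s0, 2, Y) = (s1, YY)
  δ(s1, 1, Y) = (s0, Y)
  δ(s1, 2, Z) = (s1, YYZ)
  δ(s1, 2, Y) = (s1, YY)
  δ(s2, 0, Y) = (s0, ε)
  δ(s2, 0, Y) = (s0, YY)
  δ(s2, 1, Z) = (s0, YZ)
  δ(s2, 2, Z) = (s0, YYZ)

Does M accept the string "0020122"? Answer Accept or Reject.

No computation consumes all input and reaches a final state.

Reject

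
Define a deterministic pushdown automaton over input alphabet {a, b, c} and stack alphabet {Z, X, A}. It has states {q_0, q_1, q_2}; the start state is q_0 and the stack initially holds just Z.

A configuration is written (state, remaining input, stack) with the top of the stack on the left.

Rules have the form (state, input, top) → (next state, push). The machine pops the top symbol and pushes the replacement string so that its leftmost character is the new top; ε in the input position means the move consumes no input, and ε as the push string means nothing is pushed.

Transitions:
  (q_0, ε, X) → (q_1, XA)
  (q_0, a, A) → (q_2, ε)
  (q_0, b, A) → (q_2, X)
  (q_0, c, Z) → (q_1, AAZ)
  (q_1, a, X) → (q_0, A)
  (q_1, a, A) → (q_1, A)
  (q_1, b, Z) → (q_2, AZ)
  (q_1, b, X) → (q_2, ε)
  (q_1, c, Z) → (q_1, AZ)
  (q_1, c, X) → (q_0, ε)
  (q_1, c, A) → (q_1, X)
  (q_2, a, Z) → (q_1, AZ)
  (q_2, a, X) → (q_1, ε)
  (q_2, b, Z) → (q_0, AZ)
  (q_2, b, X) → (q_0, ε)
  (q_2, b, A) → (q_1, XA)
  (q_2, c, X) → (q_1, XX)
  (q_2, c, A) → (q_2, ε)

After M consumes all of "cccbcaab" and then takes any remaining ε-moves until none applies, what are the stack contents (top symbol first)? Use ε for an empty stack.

(q_0, cccbcaab, Z)
  read c, top Z: go to q_1, push AAZ → (q_1, ccbcaab, AAZ)
  read c, top A: go to q_1, push X → (q_1, cbcaab, XAZ)
  read c, top X: go to q_0, push ε → (q_0, bcaab, AZ)
  read b, top A: go to q_2, push X → (q_2, caab, XZ)
  read c, top X: go to q_1, push XX → (q_1, aab, XXZ)
  read a, top X: go to q_0, push A → (q_0, ab, AXZ)
  read a, top A: go to q_2, push ε → (q_2, b, XZ)
  read b, top X: go to q_0, push ε → (q_0, ε, Z)
All input consumed in state q_0 with stack Z.

Z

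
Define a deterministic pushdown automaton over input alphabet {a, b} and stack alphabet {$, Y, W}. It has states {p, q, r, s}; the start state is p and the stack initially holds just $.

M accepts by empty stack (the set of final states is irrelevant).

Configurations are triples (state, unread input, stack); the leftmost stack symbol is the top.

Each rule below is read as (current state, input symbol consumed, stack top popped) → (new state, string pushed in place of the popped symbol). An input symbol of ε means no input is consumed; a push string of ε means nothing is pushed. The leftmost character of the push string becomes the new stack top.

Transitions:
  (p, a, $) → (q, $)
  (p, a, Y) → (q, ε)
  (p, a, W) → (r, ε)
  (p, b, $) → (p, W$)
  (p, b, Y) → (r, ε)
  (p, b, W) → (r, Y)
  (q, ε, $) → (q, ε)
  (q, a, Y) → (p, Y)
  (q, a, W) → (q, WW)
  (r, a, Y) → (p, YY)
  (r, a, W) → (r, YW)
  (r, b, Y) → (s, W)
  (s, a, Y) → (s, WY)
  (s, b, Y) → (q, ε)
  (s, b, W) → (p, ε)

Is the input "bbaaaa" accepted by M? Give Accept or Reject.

(p, bbaaaa, $) ⊢ (p, baaaa, W$) ⊢ (r, aaaa, Y$) ⊢ (p, aaa, YY$) ⊢ (q, aa, Y$) ⊢ (p, a, Y$) ⊢ (q, ε, $) ⊢ (q, ε, ε)
All input consumed and the stack is empty.

Accept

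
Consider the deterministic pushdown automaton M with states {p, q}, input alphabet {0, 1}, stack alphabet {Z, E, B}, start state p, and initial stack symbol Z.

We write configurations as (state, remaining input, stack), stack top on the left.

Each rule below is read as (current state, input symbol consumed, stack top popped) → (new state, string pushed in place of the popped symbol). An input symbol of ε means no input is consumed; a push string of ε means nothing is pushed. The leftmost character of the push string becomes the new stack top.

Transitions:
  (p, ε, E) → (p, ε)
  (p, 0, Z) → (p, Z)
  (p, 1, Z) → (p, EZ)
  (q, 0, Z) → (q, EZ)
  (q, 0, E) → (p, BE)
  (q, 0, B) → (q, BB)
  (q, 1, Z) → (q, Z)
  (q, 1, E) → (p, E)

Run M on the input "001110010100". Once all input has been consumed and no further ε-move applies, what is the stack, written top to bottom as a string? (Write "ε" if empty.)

(p, 001110010100, Z)
  read 0, top Z: go to p, push Z → (p, 01110010100, Z)
  read 0, top Z: go to p, push Z → (p, 1110010100, Z)
  read 1, top Z: go to p, push EZ → (p, 110010100, EZ)
  ε-move, top E: go to p, push ε → (p, 110010100, Z)
  read 1, top Z: go to p, push EZ → (p, 10010100, EZ)
  ε-move, top E: go to p, push ε → (p, 10010100, Z)
  read 1, top Z: go to p, push EZ → (p, 0010100, EZ)
  ε-move, top E: go to p, push ε → (p, 0010100, Z)
  read 0, top Z: go to p, push Z → (p, 010100, Z)
  read 0, top Z: go to p, push Z → (p, 10100, Z)
  read 1, top Z: go to p, push EZ → (p, 0100, EZ)
  ε-move, top E: go to p, push ε → (p, 0100, Z)
  read 0, top Z: go to p, push Z → (p, 100, Z)
  read 1, top Z: go to p, push EZ → (p, 00, EZ)
  ε-move, top E: go to p, push ε → (p, 00, Z)
  read 0, top Z: go to p, push Z → (p, 0, Z)
  read 0, top Z: go to p, push Z → (p, ε, Z)
All input consumed in state p with stack Z.

Z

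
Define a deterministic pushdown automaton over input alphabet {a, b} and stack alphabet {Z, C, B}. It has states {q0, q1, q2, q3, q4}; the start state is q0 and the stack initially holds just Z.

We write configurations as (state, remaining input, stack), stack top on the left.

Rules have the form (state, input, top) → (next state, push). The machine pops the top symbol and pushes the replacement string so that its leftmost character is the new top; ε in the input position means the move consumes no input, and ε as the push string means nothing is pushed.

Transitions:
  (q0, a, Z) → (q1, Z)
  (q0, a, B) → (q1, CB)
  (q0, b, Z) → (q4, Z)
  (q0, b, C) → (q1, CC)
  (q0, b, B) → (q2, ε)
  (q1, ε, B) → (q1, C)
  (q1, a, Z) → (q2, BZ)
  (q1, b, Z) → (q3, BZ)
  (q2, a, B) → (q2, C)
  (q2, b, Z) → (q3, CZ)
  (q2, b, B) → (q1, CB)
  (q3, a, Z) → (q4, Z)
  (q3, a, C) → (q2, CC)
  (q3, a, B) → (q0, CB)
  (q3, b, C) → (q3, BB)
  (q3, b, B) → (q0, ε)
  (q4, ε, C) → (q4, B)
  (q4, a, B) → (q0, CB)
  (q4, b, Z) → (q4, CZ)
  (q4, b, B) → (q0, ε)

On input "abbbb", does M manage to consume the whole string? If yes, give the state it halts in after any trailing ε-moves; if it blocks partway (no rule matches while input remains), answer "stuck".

(q0, abbbb, Z)
  read a, top Z: go to q1, push Z → (q1, bbbb, Z)
  read b, top Z: go to q3, push BZ → (q3, bbb, BZ)
  read b, top B: go to q0, push ε → (q0, bb, Z)
  read b, top Z: go to q4, push Z → (q4, b, Z)
  read b, top Z: go to q4, push CZ → (q4, ε, CZ)
  ε-move, top C: go to q4, push B → (q4, ε, BZ)
All input consumed; M is in state q4.

q4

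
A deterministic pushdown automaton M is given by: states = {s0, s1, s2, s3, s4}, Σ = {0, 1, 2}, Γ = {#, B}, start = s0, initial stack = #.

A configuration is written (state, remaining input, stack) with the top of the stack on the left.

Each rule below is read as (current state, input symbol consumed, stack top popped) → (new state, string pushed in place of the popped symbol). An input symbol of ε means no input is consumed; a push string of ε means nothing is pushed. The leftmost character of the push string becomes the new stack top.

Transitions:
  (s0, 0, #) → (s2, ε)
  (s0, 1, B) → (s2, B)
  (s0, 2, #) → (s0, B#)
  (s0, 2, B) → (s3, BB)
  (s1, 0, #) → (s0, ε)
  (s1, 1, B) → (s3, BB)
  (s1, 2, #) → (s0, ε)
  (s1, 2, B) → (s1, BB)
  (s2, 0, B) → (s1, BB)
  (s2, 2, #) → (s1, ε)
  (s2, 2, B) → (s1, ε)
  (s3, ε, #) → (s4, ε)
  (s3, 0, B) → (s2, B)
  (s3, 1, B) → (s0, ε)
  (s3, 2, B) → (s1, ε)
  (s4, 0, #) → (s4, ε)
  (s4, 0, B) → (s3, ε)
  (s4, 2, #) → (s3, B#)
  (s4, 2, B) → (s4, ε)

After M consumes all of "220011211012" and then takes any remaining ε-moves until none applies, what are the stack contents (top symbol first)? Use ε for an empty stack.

(s0, 220011211012, #)
  read 2, top #: go to s0, push B# → (s0, 20011211012, B#)
  read 2, top B: go to s3, push BB → (s3, 0011211012, BB#)
  read 0, top B: go to s2, push B → (s2, 011211012, BB#)
  read 0, top B: go to s1, push BB → (s1, 11211012, BBB#)
  read 1, top B: go to s3, push BB → (s3, 1211012, BBBB#)
  read 1, top B: go to s0, push ε → (s0, 211012, BBB#)
  read 2, top B: go to s3, push BB → (s3, 11012, BBBB#)
  read 1, top B: go to s0, push ε → (s0, 1012, BBB#)
  read 1, top B: go to s2, push B → (s2, 012, BBB#)
  read 0, top B: go to s1, push BB → (s1, 12, BBBB#)
  read 1, top B: go to s3, push BB → (s3, 2, BBBBB#)
  read 2, top B: go to s1, push ε → (s1, ε, BBBB#)
All input consumed in state s1 with stack BBBB#.

BBBB#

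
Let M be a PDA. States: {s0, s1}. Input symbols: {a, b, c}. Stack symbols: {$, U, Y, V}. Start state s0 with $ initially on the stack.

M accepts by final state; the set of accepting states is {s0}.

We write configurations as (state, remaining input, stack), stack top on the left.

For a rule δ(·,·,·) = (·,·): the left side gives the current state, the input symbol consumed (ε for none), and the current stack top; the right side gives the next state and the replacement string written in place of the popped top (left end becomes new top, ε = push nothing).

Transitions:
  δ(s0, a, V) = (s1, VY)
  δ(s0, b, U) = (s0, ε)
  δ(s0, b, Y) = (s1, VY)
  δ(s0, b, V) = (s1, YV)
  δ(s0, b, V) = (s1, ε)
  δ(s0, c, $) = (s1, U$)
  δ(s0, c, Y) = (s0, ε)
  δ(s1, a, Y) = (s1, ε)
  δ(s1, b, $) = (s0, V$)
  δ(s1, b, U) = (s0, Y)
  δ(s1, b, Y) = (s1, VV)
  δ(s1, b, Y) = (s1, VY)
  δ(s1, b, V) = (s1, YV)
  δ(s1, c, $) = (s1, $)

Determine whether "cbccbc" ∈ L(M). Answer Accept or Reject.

One accepting computation: (s0, cbccbc, $) ⊢ (s1, bccbc, U$) ⊢ (s0, ccbc, Y$) ⊢ (s0, cbc, $) ⊢ (s1, bc, U$) ⊢ (s0, c, Y$) ⊢ (s0, ε, $)
All input consumed and state s0 ∈ F.

Accept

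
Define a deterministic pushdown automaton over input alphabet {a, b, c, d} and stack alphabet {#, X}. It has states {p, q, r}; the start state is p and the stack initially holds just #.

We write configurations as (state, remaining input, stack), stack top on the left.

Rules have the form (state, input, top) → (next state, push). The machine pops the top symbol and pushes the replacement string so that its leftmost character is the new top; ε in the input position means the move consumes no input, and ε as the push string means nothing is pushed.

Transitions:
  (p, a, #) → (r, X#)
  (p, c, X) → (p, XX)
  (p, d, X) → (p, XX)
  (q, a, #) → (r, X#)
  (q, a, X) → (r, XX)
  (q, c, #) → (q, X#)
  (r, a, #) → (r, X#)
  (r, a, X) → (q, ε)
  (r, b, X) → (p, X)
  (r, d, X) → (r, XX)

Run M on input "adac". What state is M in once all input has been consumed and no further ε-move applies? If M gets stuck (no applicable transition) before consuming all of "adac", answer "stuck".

(p, adac, #)
  read a, top #: go to r, push X# → (r, dac, X#)
  read d, top X: go to r, push XX → (r, ac, XX#)
  read a, top X: go to q, push ε → (q, c, X#)
No transition for (q, c, top X); M blocks with input c remaining.

stuck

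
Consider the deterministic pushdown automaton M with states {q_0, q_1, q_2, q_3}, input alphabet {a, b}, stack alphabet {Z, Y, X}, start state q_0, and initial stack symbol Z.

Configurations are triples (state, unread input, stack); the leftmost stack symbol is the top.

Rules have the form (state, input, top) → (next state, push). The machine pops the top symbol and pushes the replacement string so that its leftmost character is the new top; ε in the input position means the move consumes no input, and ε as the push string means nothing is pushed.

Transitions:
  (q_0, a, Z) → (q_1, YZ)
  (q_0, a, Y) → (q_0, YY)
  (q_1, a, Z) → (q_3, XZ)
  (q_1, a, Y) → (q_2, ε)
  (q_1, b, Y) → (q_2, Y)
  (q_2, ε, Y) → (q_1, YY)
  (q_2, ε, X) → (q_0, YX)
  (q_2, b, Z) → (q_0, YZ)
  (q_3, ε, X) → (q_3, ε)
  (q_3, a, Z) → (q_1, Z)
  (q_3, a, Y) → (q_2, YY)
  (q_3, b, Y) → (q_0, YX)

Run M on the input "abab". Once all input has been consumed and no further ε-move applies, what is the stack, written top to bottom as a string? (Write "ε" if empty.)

(q_0, abab, Z)
  read a, top Z: go to q_1, push YZ → (q_1, bab, YZ)
  read b, top Y: go to q_2, push Y → (q_2, ab, YZ)
  ε-move, top Y: go to q_1, push YY → (q_1, ab, YYZ)
  read a, top Y: go to q_2, push ε → (q_2, b, YZ)
  ε-move, top Y: go to q_1, push YY → (q_1, b, YYZ)
  read b, top Y: go to q_2, push Y → (q_2, ε, YYZ)
  ε-move, top Y: go to q_1, push YY → (q_1, ε, YYYZ)
All input consumed in state q_1 with stack YYYZ.

YYYZ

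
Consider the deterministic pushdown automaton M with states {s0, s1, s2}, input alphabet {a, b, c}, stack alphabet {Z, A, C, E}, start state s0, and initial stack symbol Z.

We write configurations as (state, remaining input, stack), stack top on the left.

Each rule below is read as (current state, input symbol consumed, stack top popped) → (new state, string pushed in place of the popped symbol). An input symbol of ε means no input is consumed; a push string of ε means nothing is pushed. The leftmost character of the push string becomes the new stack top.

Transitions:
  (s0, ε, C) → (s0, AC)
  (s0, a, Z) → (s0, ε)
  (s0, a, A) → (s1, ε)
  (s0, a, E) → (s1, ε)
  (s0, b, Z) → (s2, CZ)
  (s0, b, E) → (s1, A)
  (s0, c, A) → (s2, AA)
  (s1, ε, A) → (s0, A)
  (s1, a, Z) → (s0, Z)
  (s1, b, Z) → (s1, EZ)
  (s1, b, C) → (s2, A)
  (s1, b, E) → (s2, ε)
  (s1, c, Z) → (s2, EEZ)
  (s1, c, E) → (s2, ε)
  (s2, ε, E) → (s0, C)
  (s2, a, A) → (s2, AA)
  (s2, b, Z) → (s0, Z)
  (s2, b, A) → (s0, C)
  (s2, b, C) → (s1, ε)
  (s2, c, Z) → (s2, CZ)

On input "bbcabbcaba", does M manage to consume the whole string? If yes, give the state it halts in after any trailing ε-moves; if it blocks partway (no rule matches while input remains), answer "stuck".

(s0, bbcabbcaba, Z)
  read b, top Z: go to s2, push CZ → (s2, bcabbcaba, CZ)
  read b, top C: go to s1, push ε → (s1, cabbcaba, Z)
  read c, top Z: go to s2, push EEZ → (s2, abbcaba, EEZ)
  ε-move, top E: go to s0, push C → (s0, abbcaba, CEZ)
  ε-move, top C: go to s0, push AC → (s0, abbcaba, ACEZ)
  read a, top A: go to s1, push ε → (s1, bbcaba, CEZ)
  read b, top C: go to s2, push A → (s2, bcaba, AEZ)
  read b, top A: go to s0, push C → (s0, caba, CEZ)
  ε-move, top C: go to s0, push AC → (s0, caba, ACEZ)
  read c, top A: go to s2, push AA → (s2, aba, AACEZ)
  read a, top A: go to s2, push AA → (s2, ba, AAACEZ)
  read b, top A: go to s0, push C → (s0, a, CAACEZ)
  ε-move, top C: go to s0, push AC → (s0, a, ACAACEZ)
  read a, top A: go to s1, push ε → (s1, ε, CAACEZ)
All input consumed; M is in state s1.

s1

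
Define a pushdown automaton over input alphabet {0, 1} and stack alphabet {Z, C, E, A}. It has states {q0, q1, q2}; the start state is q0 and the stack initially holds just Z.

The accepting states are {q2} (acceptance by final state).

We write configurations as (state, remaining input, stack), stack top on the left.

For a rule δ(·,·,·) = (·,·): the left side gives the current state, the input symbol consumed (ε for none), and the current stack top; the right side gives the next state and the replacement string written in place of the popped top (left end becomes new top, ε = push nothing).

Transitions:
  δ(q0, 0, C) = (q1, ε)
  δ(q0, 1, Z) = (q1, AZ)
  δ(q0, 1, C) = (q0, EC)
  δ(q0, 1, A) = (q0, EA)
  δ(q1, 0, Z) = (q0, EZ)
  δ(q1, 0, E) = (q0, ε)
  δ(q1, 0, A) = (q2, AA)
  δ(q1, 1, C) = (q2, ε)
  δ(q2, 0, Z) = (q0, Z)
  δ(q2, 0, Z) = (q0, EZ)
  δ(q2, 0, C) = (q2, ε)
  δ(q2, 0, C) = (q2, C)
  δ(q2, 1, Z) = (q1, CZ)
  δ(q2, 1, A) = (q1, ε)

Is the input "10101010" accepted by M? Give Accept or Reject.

Accept

One accepting computation: (q0, 10101010, Z) ⊢ (q1, 0101010, AZ) ⊢ (q2, 101010, AAZ) ⊢ (q1, 01010, AZ) ⊢ (q2, 1010, AAZ) ⊢ (q1, 010, AZ) ⊢ (q2, 10, AAZ) ⊢ (q1, 0, AZ) ⊢ (q2, ε, AAZ)
All input consumed and state q2 ∈ F.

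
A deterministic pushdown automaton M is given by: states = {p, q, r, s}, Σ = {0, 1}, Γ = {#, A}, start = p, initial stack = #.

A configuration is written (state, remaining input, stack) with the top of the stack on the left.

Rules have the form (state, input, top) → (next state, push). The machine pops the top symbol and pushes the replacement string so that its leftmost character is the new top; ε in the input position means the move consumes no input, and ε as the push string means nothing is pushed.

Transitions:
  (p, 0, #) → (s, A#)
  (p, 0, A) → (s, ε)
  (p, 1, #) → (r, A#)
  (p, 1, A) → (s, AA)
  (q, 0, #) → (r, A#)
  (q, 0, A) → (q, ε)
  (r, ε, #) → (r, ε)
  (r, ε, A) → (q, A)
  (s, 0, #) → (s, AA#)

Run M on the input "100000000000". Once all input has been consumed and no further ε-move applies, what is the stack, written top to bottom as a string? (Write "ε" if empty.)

(p, 100000000000, #)
  read 1, top #: go to r, push A# → (r, 00000000000, A#)
  ε-move, top A: go to q, push A → (q, 00000000000, A#)
  read 0, top A: go to q, push ε → (q, 0000000000, #)
  read 0, top #: go to r, push A# → (r, 000000000, A#)
  ε-move, top A: go to q, push A → (q, 000000000, A#)
  read 0, top A: go to q, push ε → (q, 00000000, #)
  read 0, top #: go to r, push A# → (r, 0000000, A#)
  ε-move, top A: go to q, push A → (q, 0000000, A#)
  read 0, top A: go to q, push ε → (q, 000000, #)
  read 0, top #: go to r, push A# → (r, 00000, A#)
  ε-move, top A: go to q, push A → (q, 00000, A#)
  read 0, top A: go to q, push ε → (q, 0000, #)
  read 0, top #: go to r, push A# → (r, 000, A#)
  ε-move, top A: go to q, push A → (q, 000, A#)
  read 0, top A: go to q, push ε → (q, 00, #)
  read 0, top #: go to r, push A# → (r, 0, A#)
  ε-move, top A: go to q, push A → (q, 0, A#)
  read 0, top A: go to q, push ε → (q, ε, #)
All input consumed in state q with stack #.

#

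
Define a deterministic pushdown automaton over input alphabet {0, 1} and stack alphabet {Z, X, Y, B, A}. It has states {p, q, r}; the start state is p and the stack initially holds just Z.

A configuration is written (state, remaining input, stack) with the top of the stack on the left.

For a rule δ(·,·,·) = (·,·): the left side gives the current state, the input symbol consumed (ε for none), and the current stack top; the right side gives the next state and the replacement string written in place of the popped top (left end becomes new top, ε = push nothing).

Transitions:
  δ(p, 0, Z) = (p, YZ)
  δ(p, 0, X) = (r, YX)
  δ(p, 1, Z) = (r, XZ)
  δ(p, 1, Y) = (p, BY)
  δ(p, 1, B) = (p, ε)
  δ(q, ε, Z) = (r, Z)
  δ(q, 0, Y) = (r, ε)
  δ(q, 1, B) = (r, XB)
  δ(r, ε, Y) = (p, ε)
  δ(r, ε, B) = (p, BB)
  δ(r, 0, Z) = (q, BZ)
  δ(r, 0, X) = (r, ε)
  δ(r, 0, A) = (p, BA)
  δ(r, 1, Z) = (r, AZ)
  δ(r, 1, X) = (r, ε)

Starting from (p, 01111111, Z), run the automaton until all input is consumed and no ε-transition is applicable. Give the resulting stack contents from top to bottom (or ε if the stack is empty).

BYZ

(p, 01111111, Z)
  read 0, top Z: go to p, push YZ → (p, 1111111, YZ)
  read 1, top Y: go to p, push BY → (p, 111111, BYZ)
  read 1, top B: go to p, push ε → (p, 11111, YZ)
  read 1, top Y: go to p, push BY → (p, 1111, BYZ)
  read 1, top B: go to p, push ε → (p, 111, YZ)
  read 1, top Y: go to p, push BY → (p, 11, BYZ)
  read 1, top B: go to p, push ε → (p, 1, YZ)
  read 1, top Y: go to p, push BY → (p, ε, BYZ)
All input consumed in state p with stack BYZ.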